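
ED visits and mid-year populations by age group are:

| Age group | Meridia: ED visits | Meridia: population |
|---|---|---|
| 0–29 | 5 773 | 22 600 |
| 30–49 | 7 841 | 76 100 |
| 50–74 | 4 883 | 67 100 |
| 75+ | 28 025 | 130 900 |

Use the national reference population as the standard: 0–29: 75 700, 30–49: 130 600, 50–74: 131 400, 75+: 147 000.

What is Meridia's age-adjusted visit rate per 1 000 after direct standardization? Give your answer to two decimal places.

Age-specific rates per 1 000 for Meridia: 255.442, 103.035, 72.772, 214.095.
Standard total = 484 700; weights = 0.1562, 0.2694, 0.2711, 0.3033.
Standardized rate: 0.1562×255.442 + 0.2694×103.035 + 0.2711×72.772 + 0.3033×214.095 = 152.3161 per 1 000.

152.32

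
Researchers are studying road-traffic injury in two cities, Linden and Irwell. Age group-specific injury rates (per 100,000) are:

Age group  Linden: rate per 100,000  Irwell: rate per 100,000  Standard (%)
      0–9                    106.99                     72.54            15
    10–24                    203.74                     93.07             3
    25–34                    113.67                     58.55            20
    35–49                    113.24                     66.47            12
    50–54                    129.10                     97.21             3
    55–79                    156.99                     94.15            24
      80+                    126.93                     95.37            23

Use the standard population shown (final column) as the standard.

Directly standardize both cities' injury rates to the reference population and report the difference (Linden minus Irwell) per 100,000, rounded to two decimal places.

Standard weights: 0.15, 0.03, 0.20, 0.12, 0.03, 0.24, 0.23.
Linden: 0.1500×106.99 + 0.0300×203.74 + 0.2000×113.67 + 0.1200×113.24 + 0.0300×129.10 + 0.2400×156.99 + 0.2300×126.93 = 129.2280 per 100,000.
Irwell: 0.1500×72.54 + 0.0300×93.07 + 0.2000×58.55 + 0.1200×66.47 + 0.0300×97.21 + 0.2400×94.15 + 0.2300×95.37 = 80.8069 per 100,000.
Difference = 129.2280 − 80.8069 = 48.4211.

48.42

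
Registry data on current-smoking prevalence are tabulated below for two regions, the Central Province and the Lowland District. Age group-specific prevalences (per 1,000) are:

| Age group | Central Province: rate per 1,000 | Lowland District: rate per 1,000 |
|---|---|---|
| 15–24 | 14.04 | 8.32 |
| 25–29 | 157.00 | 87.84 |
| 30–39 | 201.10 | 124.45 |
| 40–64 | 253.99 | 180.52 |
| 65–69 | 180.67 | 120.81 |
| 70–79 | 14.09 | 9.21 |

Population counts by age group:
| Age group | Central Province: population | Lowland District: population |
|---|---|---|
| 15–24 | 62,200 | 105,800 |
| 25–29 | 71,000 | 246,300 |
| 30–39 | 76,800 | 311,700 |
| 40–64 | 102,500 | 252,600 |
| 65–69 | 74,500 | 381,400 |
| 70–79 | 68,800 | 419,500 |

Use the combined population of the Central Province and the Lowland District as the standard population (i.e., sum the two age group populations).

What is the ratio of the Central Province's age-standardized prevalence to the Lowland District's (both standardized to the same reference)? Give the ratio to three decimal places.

Combined standard total = 2,173,100; weights = 0.0773, 0.1460, 0.1788, 0.1634, 0.2098, 0.2247.
The Central Province: 0.0773×14.04 + 0.1460×157.00 + 0.1788×201.10 + 0.1634×253.99 + 0.2098×180.67 + 0.2247×14.09 = 142.5345 per 1,000.
The Lowland District: 0.0773×8.32 + 0.1460×87.84 + 0.1788×124.45 + 0.1634×180.52 + 0.2098×120.81 + 0.2247×9.21 = 92.6305 per 1,000.
Ratio = 142.5345 ÷ 92.6305 = 1.53874.

1.539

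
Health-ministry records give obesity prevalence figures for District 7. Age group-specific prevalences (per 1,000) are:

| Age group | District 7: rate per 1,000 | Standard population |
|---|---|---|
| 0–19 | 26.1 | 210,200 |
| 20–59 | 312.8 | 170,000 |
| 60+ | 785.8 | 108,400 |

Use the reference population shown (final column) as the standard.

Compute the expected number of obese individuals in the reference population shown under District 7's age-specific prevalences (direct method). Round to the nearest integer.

143843

Expected obese individuals = Σ (standard pop × age-specific rate ÷ 1,000)
= 210,200×26.1/1,000 + 170,000×312.8/1,000 + 108,400×785.8/1,000
= 5486.22 + 53176.00 + 85180.72 = 143842.94.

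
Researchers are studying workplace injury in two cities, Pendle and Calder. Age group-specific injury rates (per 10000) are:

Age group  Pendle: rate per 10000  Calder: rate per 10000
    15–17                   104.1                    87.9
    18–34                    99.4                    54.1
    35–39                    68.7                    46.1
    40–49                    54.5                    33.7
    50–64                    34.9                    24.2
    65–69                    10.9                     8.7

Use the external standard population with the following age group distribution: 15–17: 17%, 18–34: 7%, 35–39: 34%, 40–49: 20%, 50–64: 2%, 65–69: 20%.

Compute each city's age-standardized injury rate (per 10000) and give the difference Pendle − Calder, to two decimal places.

18.42

Standard weights: 0.17, 0.07, 0.34, 0.20, 0.02, 0.20.
Pendle: 0.1700×104.1 + 0.0700×99.4 + 0.3400×68.7 + 0.2000×54.5 + 0.0200×34.9 + 0.2000×10.9 = 61.7910 per 10000.
Calder: 0.1700×87.9 + 0.0700×54.1 + 0.3400×46.1 + 0.2000×33.7 + 0.0200×24.2 + 0.2000×8.7 = 43.3680 per 10000.
Difference = 61.7910 − 43.3680 = 18.4230.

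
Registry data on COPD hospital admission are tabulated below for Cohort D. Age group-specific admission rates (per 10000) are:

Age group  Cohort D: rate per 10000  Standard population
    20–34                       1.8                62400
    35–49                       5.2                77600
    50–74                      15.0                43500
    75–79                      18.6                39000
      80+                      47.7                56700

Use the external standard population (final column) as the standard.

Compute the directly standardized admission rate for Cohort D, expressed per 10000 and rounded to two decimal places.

16.47

Standard total = 279200; weights = 0.2235, 0.2779, 0.1558, 0.1397, 0.2031.
Standardized rate: 0.2235×1.8 + 0.2779×5.2 + 0.1558×15.0 + 0.1397×18.6 + 0.2031×47.7 = 16.4697 per 10000.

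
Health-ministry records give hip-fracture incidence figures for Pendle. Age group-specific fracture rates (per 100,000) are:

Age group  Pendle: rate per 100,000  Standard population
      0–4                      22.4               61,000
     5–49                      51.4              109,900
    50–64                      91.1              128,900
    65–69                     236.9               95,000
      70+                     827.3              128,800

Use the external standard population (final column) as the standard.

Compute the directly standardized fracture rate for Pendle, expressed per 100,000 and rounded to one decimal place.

282.3

Standard total = 523,600; weights = 0.1165, 0.2099, 0.2462, 0.1814, 0.2460.
Standardized rate: 0.1165×22.4 + 0.2099×51.4 + 0.2462×91.1 + 0.1814×236.9 + 0.2460×827.3 = 282.3143 per 100,000.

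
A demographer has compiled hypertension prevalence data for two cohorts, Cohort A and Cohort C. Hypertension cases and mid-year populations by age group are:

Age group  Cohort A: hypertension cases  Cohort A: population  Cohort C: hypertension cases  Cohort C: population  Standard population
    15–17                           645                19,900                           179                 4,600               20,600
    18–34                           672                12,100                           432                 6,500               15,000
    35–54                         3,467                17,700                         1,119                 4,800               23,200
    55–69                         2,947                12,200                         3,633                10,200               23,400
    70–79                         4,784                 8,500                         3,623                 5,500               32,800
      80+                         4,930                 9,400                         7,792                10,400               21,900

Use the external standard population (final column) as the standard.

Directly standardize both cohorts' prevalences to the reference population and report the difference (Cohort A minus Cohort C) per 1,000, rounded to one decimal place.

-87.0

Age-specific rates per 1,000 for Cohort A: 32.412, 55.537, 195.876, 241.557, 562.824, 524.468.
For Cohort C: 38.913, 66.462, 233.125, 356.176, 658.727, 749.231.
Standard total = 136,900; weights = 0.1505, 0.1096, 0.1695, 0.1709, 0.2396, 0.1600.
Cohort A: 0.1505×32.412 + 0.1096×55.537 + 0.1695×195.876 + 0.1709×241.557 + 0.2396×562.824 + 0.1600×524.468 = 304.1926 per 1,000.
Cohort C: 0.1505×38.913 + 0.1096×66.462 + 0.1695×233.125 + 0.1709×356.176 + 0.2396×658.727 + 0.1600×749.231 = 391.2050 per 1,000.
Difference = 304.1926 − 391.2050 = -87.0124.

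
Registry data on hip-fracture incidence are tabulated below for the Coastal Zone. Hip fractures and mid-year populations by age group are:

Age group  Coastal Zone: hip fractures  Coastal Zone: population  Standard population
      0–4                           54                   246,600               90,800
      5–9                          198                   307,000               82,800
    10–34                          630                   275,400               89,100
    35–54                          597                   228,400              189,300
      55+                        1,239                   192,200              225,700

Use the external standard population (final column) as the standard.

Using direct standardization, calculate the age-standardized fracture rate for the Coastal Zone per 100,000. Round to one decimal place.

Age-specific rates per 100,000 for the Coastal Zone: 21.90, 64.50, 228.76, 261.38, 644.64.
Standard total = 677,700; weights = 0.1340, 0.1222, 0.1315, 0.2793, 0.3330.
Standardized rate: 0.1340×21.90 + 0.1222×64.50 + 0.1315×228.76 + 0.2793×261.38 + 0.3330×644.64 = 328.5912 per 100,000.

328.6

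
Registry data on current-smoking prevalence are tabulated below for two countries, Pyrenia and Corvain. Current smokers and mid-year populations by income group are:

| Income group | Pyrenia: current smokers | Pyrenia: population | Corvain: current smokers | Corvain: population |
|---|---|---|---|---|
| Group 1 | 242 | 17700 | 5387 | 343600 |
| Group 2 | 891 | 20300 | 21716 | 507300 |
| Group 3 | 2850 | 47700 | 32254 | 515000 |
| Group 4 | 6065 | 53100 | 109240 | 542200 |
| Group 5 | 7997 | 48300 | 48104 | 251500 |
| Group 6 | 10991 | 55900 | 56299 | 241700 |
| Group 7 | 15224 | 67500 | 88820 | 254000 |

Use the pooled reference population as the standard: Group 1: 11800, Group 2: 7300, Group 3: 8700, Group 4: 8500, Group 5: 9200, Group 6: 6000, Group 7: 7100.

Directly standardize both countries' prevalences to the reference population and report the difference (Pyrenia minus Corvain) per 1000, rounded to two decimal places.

Income-specific rates per 1000 for Pyrenia: 13.672, 43.892, 59.748, 114.218, 165.569, 196.619, 225.541.
For Corvain: 15.678, 42.807, 62.629, 201.475, 191.268, 232.929, 349.685.
Standard total = 58600; weights = 0.2014, 0.1246, 0.1485, 0.1451, 0.1570, 0.1024, 0.1212.
Pyrenia: 0.2014×13.672 + 0.1246×43.892 + 0.1485×59.748 + 0.1451×114.218 + 0.1570×165.569 + 0.1024×196.619 + 0.1212×225.541 = 107.1109 per 1000.
Corvain: 0.2014×15.678 + 0.1246×42.807 + 0.1485×62.629 + 0.1451×201.475 + 0.1570×191.268 + 0.1024×232.929 + 0.1212×349.685 = 143.2580 per 1000.
Difference = 107.1109 − 143.2580 = -36.1470.

-36.15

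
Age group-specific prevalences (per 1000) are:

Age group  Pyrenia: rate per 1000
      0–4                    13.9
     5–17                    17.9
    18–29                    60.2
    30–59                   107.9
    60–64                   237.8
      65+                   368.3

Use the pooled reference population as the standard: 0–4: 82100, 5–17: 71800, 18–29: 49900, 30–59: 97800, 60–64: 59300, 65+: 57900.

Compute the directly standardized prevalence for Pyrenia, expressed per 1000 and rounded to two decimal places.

122.75

Standard total = 418800; weights = 0.1960, 0.1714, 0.1191, 0.2335, 0.1416, 0.1383.
Standardized rate: 0.1960×13.9 + 0.1714×17.9 + 0.1191×60.2 + 0.2335×107.9 + 0.1416×237.8 + 0.1383×368.3 = 122.7534 per 1000.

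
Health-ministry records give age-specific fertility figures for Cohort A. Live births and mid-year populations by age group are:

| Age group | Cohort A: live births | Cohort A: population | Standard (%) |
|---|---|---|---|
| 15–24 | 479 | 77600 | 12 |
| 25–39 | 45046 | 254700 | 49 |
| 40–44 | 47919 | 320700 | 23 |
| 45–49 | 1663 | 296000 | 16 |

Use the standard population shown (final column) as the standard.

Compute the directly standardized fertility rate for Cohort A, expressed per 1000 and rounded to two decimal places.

122.67

Age-specific rates per 1000 for Cohort A: 6.173, 176.859, 149.420, 5.618.
Standard weights: 0.12, 0.49, 0.23, 0.16.
Standardized rate: 0.1200×6.173 + 0.4900×176.859 + 0.2300×149.420 + 0.1600×5.618 = 122.6672 per 1000.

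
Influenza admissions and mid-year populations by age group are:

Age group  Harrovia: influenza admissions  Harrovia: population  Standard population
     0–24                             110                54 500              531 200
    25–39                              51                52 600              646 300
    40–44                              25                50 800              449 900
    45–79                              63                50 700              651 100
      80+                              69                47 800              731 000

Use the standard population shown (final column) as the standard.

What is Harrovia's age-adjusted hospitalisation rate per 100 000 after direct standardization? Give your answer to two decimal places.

Age-specific rates per 100 000 for Harrovia: 201.83, 96.96, 49.21, 124.26, 144.35.
Standard total = 3 009 500; weights = 0.1765, 0.2148, 0.1495, 0.2163, 0.2429.
Standardized rate: 0.1765×201.83 + 0.2148×96.96 + 0.1495×49.21 + 0.2163×124.26 + 0.2429×144.35 = 125.7506 per 100 000.

125.75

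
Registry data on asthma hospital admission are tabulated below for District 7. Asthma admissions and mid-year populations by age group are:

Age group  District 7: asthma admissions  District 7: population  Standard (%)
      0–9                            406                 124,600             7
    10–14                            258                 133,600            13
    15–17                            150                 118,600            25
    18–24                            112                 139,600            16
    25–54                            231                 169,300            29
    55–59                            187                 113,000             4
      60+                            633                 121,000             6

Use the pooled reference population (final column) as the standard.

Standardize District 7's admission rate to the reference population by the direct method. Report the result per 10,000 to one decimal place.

17.0

Age-specific rates per 10,000 for District 7: 32.58, 19.31, 12.65, 8.02, 13.64, 16.55, 52.31.
Standard weights: 0.07, 0.13, 0.25, 0.16, 0.29, 0.04, 0.06.
Standardized rate: 0.0700×32.58 + 0.1300×19.31 + 0.2500×12.65 + 0.1600×8.02 + 0.2900×13.64 + 0.0400×16.55 + 0.0600×52.31 = 16.9946 per 10,000.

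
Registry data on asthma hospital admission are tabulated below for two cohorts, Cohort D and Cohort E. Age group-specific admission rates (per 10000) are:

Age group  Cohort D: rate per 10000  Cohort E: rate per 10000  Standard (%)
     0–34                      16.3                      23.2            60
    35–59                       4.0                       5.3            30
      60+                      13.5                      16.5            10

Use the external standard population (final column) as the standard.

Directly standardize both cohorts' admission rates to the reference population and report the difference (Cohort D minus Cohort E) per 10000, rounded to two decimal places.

Standard weights: 0.60, 0.30, 0.10.
Cohort D: 0.6000×16.3 + 0.3000×4.0 + 0.1000×13.5 = 12.3300 per 10000.
Cohort E: 0.6000×23.2 + 0.3000×5.3 + 0.1000×16.5 = 17.1600 per 10000.
Difference = 12.3300 − 17.1600 = -4.8300.

-4.83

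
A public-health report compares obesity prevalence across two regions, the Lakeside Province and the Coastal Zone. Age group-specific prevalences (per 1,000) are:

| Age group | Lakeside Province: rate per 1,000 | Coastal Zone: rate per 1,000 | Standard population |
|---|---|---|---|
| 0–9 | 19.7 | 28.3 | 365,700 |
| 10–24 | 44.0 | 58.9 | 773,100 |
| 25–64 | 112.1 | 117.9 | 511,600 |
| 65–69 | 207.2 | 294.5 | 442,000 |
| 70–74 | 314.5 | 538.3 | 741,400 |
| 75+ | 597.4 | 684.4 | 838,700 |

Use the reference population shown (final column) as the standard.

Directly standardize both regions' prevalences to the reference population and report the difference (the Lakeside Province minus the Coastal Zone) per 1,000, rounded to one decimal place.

-80.4

Standard total = 3,672,500; weights = 0.0996, 0.2105, 0.1393, 0.1204, 0.2019, 0.2284.
The Lakeside Province: 0.0996×19.7 + 0.2105×44.0 + 0.1393×112.1 + 0.1204×207.2 + 0.2019×314.5 + 0.2284×597.4 = 251.6986 per 1,000.
The Coastal Zone: 0.0996×28.3 + 0.2105×58.9 + 0.1393×117.9 + 0.1204×294.5 + 0.2019×538.3 + 0.2284×684.4 = 332.0554 per 1,000.
Difference = 251.6986 − 332.0554 = -80.3568.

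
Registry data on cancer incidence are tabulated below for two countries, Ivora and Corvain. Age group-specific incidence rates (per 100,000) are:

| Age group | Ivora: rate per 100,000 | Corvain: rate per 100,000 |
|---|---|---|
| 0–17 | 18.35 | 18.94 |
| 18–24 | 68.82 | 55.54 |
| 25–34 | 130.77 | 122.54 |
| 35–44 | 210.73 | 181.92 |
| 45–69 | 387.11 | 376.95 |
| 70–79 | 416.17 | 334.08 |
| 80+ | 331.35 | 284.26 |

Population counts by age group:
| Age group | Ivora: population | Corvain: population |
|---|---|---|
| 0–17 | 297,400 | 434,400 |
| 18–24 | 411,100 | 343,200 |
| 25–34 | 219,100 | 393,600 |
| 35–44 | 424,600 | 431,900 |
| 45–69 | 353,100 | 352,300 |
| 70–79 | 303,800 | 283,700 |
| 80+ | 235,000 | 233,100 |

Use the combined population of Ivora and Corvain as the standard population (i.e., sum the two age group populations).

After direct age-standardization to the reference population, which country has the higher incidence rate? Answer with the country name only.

Combined standard total = 4,716,300; weights = 0.1552, 0.1599, 0.1299, 0.1816, 0.1496, 0.1246, 0.0993.
Ivora: 0.1552×18.35 + 0.1599×68.82 + 0.1299×130.77 + 0.1816×210.73 + 0.1496×387.11 + 0.1246×416.17 + 0.0993×331.35 = 211.7390 per 100,000.
Corvain: 0.1552×18.94 + 0.1599×55.54 + 0.1299×122.54 + 0.1816×181.92 + 0.1496×376.95 + 0.1246×334.08 + 0.0993×284.26 = 186.9863 per 100,000.

Ivora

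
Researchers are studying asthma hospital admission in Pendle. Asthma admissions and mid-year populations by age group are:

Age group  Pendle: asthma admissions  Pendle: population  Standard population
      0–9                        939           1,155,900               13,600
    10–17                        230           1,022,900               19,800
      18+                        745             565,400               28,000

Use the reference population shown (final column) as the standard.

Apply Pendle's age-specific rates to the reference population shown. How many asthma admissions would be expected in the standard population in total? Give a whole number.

52

Age-specific rates per 10,000 for Pendle: 8.12, 2.25, 13.18.
Expected asthma admissions = Σ (standard pop × age-specific rate ÷ 10,000)
= 13,600×8.12/10,000 + 19,800×2.25/10,000 + 28,000×13.18/10,000
= 11.05 + 4.45 + 36.89 = 52.39.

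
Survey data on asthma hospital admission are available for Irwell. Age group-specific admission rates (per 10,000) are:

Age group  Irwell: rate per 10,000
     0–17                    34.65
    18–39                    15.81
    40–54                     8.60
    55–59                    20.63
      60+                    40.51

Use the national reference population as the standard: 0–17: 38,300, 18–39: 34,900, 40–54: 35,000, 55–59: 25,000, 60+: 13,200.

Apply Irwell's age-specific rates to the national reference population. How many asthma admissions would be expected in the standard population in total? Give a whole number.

Expected asthma admissions = Σ (standard pop × age-specific rate ÷ 10,000)
= 38,300×34.65/10,000 + 34,900×15.81/10,000 + 35,000×8.60/10,000 + 25,000×20.63/10,000 + 13,200×40.51/10,000
= 132.71 + 55.18 + 30.10 + 51.58 + 53.47 = 323.03.

323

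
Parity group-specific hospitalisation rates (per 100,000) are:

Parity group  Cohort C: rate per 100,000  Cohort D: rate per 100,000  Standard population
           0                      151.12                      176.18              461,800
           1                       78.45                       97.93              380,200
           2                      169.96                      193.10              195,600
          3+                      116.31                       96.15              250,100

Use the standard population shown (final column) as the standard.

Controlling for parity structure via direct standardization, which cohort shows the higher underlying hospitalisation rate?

Cohort D

Standard total = 1,287,700; weights = 0.3586, 0.2953, 0.1519, 0.1942.
Cohort C: 0.3586×151.12 + 0.2953×78.45 + 0.1519×169.96 + 0.1942×116.31 = 125.7647 per 100,000.
Cohort D: 0.3586×176.18 + 0.2953×97.93 + 0.1519×193.10 + 0.1942×96.15 = 140.1028 per 100,000.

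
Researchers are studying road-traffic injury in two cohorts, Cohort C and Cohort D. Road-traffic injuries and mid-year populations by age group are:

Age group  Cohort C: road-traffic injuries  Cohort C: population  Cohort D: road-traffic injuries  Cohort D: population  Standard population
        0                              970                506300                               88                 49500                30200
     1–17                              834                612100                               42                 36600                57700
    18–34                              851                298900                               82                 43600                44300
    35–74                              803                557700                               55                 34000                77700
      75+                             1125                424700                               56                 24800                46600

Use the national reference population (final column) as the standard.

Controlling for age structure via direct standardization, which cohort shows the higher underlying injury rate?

Age-specific rates per 100000 for Cohort C: 191.59, 136.25, 284.71, 143.98, 264.89.
For Cohort D: 177.78, 114.75, 188.07, 161.76, 225.81.
Standard total = 256500; weights = 0.1177, 0.2250, 0.1727, 0.3029, 0.1817.
Cohort C: 0.1177×191.59 + 0.2250×136.25 + 0.1727×284.71 + 0.3029×143.98 + 0.1817×264.89 = 194.1205 per 100000.
Cohort D: 0.1177×177.78 + 0.2250×114.75 + 0.1727×188.07 + 0.3029×161.76 + 0.1817×225.81 = 169.2536 per 100000.

Cohort C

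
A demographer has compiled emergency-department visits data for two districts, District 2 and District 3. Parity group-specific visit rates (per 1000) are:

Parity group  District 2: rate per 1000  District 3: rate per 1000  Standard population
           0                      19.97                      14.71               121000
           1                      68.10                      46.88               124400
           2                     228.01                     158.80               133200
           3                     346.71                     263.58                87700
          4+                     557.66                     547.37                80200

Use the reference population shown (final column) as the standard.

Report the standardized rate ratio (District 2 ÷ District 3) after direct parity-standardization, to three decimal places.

Standard total = 546500; weights = 0.2214, 0.2276, 0.2437, 0.1605, 0.1468.
District 2: 0.2214×19.97 + 0.2276×68.10 + 0.2437×228.01 + 0.1605×346.71 + 0.1468×557.66 = 212.9730 per 1000.
District 3: 0.2214×14.71 + 0.2276×46.88 + 0.2437×158.80 + 0.1605×263.58 + 0.1468×547.37 = 175.2589 per 1000.
Ratio = 212.9730 ÷ 175.2589 = 1.21519.

1.215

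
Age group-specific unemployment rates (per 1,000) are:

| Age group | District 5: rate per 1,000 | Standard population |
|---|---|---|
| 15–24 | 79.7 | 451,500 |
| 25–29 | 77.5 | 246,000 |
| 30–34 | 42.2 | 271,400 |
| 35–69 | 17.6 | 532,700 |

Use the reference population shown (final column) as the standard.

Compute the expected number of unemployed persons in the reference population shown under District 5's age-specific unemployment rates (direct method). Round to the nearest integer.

75878

Expected unemployed persons = Σ (standard pop × age-specific rate ÷ 1,000)
= 451,500×79.7/1,000 + 246,000×77.5/1,000 + 271,400×42.2/1,000 + 532,700×17.6/1,000
= 35984.55 + 19065.00 + 11453.08 + 9375.52 = 75878.15.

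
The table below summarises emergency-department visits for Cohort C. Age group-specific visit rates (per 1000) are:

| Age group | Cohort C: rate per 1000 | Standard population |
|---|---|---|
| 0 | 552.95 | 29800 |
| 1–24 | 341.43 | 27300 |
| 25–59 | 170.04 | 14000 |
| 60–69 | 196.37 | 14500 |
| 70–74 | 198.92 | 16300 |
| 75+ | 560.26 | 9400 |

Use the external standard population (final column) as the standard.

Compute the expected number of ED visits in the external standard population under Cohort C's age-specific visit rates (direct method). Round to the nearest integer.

Expected ED visits = Σ (standard pop × age-specific rate ÷ 1000)
= 29800×552.95/1000 + 27300×341.43/1000 + 14000×170.04/1000 + 14500×196.37/1000 + 16300×198.92/1000 + 9400×560.26/1000
= 16477.91 + 9321.04 + 2380.56 + 2847.36 + 3242.40 + 5266.44 = 39535.71.

39536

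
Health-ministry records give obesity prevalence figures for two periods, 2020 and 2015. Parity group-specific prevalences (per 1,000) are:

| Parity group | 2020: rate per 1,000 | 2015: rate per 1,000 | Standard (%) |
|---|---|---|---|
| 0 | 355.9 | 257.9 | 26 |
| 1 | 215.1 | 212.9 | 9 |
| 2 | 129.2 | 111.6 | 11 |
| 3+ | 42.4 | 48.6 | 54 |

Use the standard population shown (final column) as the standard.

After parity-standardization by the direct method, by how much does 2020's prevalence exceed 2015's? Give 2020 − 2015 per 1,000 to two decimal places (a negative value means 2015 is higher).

Standard weights: 0.26, 0.09, 0.11, 0.54.
2020: 0.2600×355.9 + 0.0900×215.1 + 0.1100×129.2 + 0.5400×42.4 = 149.0010 per 1,000.
2015: 0.2600×257.9 + 0.0900×212.9 + 0.1100×111.6 + 0.5400×48.6 = 124.7350 per 1,000.
Difference = 149.0010 − 124.7350 = 24.2660.

24.27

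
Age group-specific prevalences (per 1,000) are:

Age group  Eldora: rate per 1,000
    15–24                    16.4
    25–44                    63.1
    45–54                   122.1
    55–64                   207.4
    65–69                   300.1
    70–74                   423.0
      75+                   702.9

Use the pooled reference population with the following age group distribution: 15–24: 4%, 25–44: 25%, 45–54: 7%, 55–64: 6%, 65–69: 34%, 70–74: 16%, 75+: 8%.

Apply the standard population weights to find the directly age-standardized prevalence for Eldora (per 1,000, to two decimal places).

Standard weights: 0.04, 0.25, 0.07, 0.06, 0.34, 0.16, 0.08.
Standardized rate: 0.0400×16.4 + 0.2500×63.1 + 0.0700×122.1 + 0.0600×207.4 + 0.3400×300.1 + 0.1600×423.0 + 0.0800×702.9 = 263.3680 per 1,000.

263.37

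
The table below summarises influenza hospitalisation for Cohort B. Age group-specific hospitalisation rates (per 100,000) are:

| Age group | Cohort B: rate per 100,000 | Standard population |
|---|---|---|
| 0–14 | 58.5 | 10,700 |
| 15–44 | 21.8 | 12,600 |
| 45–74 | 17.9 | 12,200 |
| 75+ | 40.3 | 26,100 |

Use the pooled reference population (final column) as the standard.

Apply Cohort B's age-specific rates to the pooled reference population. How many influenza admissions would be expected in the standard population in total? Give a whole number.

Expected influenza admissions = Σ (standard pop × age-specific rate ÷ 100,000)
= 10,700×58.5/100,000 + 12,600×21.8/100,000 + 12,200×17.9/100,000 + 26,100×40.3/100,000
= 6.26 + 2.75 + 2.18 + 10.52 = 21.71.

22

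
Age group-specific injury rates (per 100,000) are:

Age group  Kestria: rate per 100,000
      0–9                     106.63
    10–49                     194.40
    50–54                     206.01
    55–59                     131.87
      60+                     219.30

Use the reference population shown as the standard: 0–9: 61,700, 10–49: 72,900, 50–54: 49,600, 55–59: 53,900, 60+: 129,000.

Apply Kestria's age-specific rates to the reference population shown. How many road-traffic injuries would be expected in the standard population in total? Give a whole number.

Expected road-traffic injuries = Σ (standard pop × age-specific rate ÷ 100,000)
= 61,700×106.63/100,000 + 72,900×194.40/100,000 + 49,600×206.01/100,000 + 53,900×131.87/100,000 + 129,000×219.30/100,000
= 65.79 + 141.72 + 102.18 + 71.08 + 282.90 = 663.66.

664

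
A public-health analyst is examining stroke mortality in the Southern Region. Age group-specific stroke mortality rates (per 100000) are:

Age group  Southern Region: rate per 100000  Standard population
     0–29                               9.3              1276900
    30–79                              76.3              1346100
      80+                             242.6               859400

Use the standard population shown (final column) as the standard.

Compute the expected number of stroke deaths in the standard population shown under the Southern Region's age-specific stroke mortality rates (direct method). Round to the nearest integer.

3231

Expected stroke deaths = Σ (standard pop × age-specific rate ÷ 100000)
= 1276900×9.3/100000 + 1346100×76.3/100000 + 859400×242.6/100000
= 118.75 + 1027.07 + 2084.90 = 3230.73.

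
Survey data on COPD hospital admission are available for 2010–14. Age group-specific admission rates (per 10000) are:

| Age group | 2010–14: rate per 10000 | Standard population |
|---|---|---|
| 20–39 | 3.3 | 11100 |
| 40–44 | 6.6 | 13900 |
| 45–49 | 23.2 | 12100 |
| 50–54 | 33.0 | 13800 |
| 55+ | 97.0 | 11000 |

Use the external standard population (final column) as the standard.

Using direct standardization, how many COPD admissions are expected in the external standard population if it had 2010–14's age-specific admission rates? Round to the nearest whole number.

193

Expected COPD admissions = Σ (standard pop × age-specific rate ÷ 10000)
= 11100×3.3/10000 + 13900×6.6/10000 + 12100×23.2/10000 + 13800×33.0/10000 + 11000×97.0/10000
= 3.66 + 9.17 + 28.07 + 45.54 + 106.70 = 193.15.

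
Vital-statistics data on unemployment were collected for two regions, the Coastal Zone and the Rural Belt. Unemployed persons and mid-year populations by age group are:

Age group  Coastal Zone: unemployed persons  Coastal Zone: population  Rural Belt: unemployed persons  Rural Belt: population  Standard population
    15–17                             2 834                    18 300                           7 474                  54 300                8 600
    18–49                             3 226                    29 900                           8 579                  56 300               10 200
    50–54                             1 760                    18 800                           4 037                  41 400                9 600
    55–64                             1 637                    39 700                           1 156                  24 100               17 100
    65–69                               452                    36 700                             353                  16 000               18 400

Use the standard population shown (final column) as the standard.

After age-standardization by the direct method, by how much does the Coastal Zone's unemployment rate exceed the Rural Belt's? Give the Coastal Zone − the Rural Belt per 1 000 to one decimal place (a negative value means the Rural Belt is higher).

-10.0

Age-specific rates per 1 000 for the Coastal Zone: 154.863, 107.893, 93.617, 41.234, 12.316.
For the Rural Belt: 137.643, 152.380, 97.512, 47.967, 22.062.
Standard total = 63 900; weights = 0.1346, 0.1596, 0.1502, 0.2676, 0.2879.
The Coastal Zone: 0.1346×154.863 + 0.1596×107.893 + 0.1502×93.617 + 0.2676×41.234 + 0.2879×12.316 = 66.7101 per 1 000.
The Rural Belt: 0.1346×137.643 + 0.1596×152.380 + 0.1502×97.512 + 0.2676×47.967 + 0.2879×22.062 = 76.6871 per 1 000.
Difference = 66.7101 − 76.6871 = -9.9769.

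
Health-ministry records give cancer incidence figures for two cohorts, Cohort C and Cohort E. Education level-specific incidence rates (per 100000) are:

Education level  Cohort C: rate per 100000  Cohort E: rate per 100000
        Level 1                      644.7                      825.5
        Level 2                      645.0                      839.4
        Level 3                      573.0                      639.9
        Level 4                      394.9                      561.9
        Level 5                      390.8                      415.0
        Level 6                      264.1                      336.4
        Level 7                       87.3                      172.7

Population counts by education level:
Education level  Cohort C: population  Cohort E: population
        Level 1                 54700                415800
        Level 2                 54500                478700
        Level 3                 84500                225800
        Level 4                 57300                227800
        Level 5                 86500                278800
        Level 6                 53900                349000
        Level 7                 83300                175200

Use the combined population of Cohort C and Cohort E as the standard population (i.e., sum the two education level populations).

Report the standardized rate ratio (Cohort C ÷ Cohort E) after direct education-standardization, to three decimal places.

Combined standard total = 2625800; weights = 0.1792, 0.2031, 0.1182, 0.1086, 0.1391, 0.1534, 0.0984.
Cohort C: 0.1792×644.7 + 0.2031×645.0 + 0.1182×573.0 + 0.1086×394.9 + 0.1391×390.8 + 0.1534×264.1 + 0.0984×87.3 = 460.5703 per 100000.
Cohort E: 0.1792×825.5 + 0.2031×839.4 + 0.1182×639.9 + 0.1086×561.9 + 0.1391×415.0 + 0.1534×336.4 + 0.0984×172.7 = 581.3476 per 100000.
Ratio = 460.5703 ÷ 581.3476 = 0.79225.

0.792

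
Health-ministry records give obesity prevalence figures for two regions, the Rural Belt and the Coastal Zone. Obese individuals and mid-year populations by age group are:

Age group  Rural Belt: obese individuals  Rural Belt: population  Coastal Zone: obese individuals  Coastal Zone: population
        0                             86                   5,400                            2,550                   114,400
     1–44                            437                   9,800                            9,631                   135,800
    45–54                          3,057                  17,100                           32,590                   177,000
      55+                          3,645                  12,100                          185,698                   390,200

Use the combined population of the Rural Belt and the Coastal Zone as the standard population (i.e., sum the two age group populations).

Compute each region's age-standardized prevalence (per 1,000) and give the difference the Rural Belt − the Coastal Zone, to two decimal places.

Age-specific rates per 1,000 for the Rural Belt: 15.926, 44.592, 178.772, 301.240.
For the Coastal Zone: 22.290, 70.920, 184.124, 475.905.
Combined standard total = 861,800; weights = 0.1390, 0.1689, 0.2252, 0.4668.
The Rural Belt: 0.1390×15.926 + 0.1689×44.592 + 0.2252×178.772 + 0.4668×301.240 = 190.6345 per 1,000.
The Coastal Zone: 0.1390×22.290 + 0.1689×70.920 + 0.2252×184.124 + 0.4668×475.905 = 278.7089 per 1,000.
Difference = 190.6345 − 278.7089 = -88.0744.

-88.07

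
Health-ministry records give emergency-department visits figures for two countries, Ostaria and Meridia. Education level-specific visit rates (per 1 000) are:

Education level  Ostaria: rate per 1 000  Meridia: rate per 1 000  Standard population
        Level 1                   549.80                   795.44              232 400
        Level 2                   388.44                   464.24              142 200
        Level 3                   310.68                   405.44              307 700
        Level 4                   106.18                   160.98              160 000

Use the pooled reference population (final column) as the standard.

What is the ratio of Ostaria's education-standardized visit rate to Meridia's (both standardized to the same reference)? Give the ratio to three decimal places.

Standard total = 842 300; weights = 0.2759, 0.1688, 0.3653, 0.1900.
Ostaria: 0.2759×549.80 + 0.1688×388.44 + 0.3653×310.68 + 0.1900×106.18 = 350.9376 per 1 000.
Meridia: 0.2759×795.44 + 0.1688×464.24 + 0.3653×405.44 + 0.1900×160.98 = 476.5355 per 1 000.
Ratio = 350.9376 ÷ 476.5355 = 0.73644.

0.736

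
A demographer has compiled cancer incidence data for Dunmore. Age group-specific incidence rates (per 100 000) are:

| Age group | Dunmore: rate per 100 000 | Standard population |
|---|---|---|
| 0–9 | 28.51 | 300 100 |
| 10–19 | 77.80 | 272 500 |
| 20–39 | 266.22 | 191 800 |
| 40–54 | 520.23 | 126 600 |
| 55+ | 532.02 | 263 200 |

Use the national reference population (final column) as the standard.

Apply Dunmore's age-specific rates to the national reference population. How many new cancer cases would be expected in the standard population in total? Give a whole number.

Expected new cancer cases = Σ (standard pop × age-specific rate ÷ 100 000)
= 300 100×28.51/100 000 + 272 500×77.80/100 000 + 191 800×266.22/100 000 + 126 600×520.23/100 000 + 263 200×532.02/100 000
= 85.56 + 212.00 + 510.61 + 658.61 + 1400.28 = 2867.06.

2867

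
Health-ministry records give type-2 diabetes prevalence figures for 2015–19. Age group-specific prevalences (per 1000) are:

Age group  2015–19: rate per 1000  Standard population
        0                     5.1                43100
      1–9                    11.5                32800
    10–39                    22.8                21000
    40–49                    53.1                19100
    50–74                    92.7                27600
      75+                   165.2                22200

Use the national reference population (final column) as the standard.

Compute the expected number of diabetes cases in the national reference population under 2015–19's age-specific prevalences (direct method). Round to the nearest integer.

Expected diabetes cases = Σ (standard pop × age-specific rate ÷ 1000)
= 43100×5.1/1000 + 32800×11.5/1000 + 21000×22.8/1000 + 19100×53.1/1000 + 27600×92.7/1000 + 22200×165.2/1000
= 219.81 + 377.20 + 478.80 + 1014.21 + 2558.52 + 3667.44 = 8315.98.

8316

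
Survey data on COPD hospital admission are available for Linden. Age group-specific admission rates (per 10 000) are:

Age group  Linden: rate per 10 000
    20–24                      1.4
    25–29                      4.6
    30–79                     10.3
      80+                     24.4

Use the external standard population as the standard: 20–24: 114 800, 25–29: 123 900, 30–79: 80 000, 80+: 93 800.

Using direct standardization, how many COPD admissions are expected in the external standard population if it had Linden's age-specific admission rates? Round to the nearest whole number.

384

Expected COPD admissions = Σ (standard pop × age-specific rate ÷ 10 000)
= 114 800×1.4/10 000 + 123 900×4.6/10 000 + 80 000×10.3/10 000 + 93 800×24.4/10 000
= 16.07 + 56.99 + 82.40 + 228.87 = 384.34.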